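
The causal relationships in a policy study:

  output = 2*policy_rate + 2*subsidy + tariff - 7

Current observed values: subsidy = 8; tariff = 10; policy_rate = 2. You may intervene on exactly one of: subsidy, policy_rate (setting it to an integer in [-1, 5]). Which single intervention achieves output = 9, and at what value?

Intervening on subsidy: with other inputs at their observed values, output = 2*subsidy + 7. Solving for 9 gives subsidy = 1, within [-1, 5].
Intervening on policy_rate: output = 2*policy_rate + 19. Reaching 9 requires policy_rate = -5, outside [-1, 5].

set subsidy = 1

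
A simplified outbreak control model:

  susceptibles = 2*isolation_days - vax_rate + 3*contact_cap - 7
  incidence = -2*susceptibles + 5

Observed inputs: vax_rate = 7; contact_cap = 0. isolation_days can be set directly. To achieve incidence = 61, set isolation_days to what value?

isolation_days = -7

Substituting into the susceptibles equation gives susceptibles = 2*isolation_days - 14.
This gives incidence = -4*isolation_days + 33.
Solve -4*isolation_days + 33 = 61: isolation_days = (61 - 33) / -4 = -7.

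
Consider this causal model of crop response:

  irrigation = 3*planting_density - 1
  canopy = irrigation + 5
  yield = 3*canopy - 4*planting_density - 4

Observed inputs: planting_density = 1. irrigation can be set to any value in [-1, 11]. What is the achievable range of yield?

4 to 40

Intervening on irrigation fixes its value directly, overriding its dependence on planting_density.
Substituting into the yield equation gives yield = 3*irrigation + 7.
Linear in irrigation, so extremes are at the endpoints: irrigation = -1 gives yield = 4; irrigation = 11 gives yield = 40.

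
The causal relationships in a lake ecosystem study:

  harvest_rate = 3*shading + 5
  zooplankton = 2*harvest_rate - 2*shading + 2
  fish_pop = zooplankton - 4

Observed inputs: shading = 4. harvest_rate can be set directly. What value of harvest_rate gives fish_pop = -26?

harvest_rate = -8

Intervening on harvest_rate fixes its value directly, overriding its dependence on shading.
Substituting into the zooplankton equation gives zooplankton = 2*harvest_rate - 6.
fish_pop becomes 2*harvest_rate - 10.
Solve 2*harvest_rate - 10 = -26: harvest_rate = (-26 + 10) / 2 = -8.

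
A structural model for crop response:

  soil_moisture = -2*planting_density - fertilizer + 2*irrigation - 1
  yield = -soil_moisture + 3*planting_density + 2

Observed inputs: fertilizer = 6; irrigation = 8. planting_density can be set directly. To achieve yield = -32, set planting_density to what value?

planting_density = -5

Substituting into the soil_moisture equation gives soil_moisture = -2*planting_density + 9.
yield becomes 5*planting_density - 7.
Solve 5*planting_density - 7 = -32: planting_density = (-32 + 7) / 5 = -5.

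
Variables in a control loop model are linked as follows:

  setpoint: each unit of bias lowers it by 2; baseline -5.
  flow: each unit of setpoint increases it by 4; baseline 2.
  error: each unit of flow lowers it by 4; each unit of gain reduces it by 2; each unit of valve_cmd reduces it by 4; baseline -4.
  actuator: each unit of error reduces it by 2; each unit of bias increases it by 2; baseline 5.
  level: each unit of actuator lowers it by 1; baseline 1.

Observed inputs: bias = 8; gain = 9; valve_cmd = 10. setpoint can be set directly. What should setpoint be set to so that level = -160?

Intervening on setpoint fixes its value directly, overriding its dependence on bias.
Substituting into the error equation gives error = -16*setpoint - 70.
This gives actuator = 32*setpoint + 161.
Substituting into the level equation gives level = -32*setpoint - 160.
Solve -32*setpoint - 160 = -160: setpoint = (-160 + 160) / -32 = 0.

setpoint = 0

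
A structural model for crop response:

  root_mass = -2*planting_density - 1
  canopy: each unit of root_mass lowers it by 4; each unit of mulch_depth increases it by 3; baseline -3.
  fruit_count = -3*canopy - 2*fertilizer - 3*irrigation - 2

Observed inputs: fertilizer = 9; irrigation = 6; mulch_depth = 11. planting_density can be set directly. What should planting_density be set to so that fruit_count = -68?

planting_density = -3

Substituting into the canopy equation gives canopy = 8*planting_density + 34.
fruit_count becomes -24*planting_density - 140.
Solve -24*planting_density - 140 = -68: planting_density = (-68 + 140) / -24 = -3.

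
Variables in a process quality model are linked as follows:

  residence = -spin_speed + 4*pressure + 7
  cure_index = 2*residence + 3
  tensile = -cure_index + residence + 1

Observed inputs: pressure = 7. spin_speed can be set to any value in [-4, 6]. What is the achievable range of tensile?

Substituting into the residence equation gives residence = -spin_speed + 35.
This gives cure_index = -2*spin_speed + 73.
This gives tensile = spin_speed - 37.
Linear in spin_speed, so extremes are at the endpoints: spin_speed = -4 gives tensile = -41; spin_speed = 6 gives tensile = -31.

-41 to -31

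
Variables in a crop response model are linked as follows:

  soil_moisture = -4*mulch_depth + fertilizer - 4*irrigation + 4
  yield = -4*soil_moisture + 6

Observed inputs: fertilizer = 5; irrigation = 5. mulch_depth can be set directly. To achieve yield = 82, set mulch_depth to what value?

Substituting into the soil_moisture equation gives soil_moisture = -4*mulch_depth - 11.
Substituting into the yield equation gives yield = 16*mulch_depth + 50.
Solve 16*mulch_depth + 50 = 82: mulch_depth = (82 - 50) / 16 = 2.

mulch_depth = 2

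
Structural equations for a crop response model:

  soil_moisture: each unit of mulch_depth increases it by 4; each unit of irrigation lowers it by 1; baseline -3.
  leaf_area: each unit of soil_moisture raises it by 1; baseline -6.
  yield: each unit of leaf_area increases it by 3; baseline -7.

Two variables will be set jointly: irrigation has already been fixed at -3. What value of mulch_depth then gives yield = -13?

With irrigation held at -3:
Substituting into the soil_moisture equation gives soil_moisture = 4*mulch_depth.
Substituting into the leaf_area equation gives leaf_area = 4*mulch_depth - 6.
yield becomes 12*mulch_depth - 25.
Solve 12*mulch_depth - 25 = -13: mulch_depth = (-13 + 25) / 12 = 1.

mulch_depth = 1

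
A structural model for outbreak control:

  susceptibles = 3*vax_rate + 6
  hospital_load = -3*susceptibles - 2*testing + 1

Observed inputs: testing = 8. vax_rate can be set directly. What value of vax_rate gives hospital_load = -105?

vax_rate = 8

Substituting into the hospital_load equation gives hospital_load = -9*vax_rate - 33.
Solve -9*vax_rate - 33 = -105: vax_rate = (-105 + 33) / -9 = 8.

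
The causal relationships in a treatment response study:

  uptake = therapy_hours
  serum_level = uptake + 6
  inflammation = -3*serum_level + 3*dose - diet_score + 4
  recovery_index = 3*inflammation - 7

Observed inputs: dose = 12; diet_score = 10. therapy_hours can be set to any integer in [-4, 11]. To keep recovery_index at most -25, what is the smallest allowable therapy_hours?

therapy_hours = 6

Substituting into the serum_level equation gives serum_level = therapy_hours + 6.
Substituting into the inflammation equation gives inflammation = -3*therapy_hours + 12.
Substituting into the recovery_index equation gives recovery_index = -9*therapy_hours + 29.
Require -9*therapy_hours + 29 ≤ -25, so therapy_hours ≥ 6.
The smallest integer in [-4, 11] satisfying this is 6.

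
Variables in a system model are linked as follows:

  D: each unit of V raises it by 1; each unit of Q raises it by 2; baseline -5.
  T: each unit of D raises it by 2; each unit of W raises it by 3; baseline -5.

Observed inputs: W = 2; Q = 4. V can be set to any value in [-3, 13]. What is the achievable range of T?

1 to 33

Substituting into the D equation gives D = V + 3.
This gives T = 2*V + 7.
Linear in V, so extremes are at the endpoints: V = -3 gives T = 1; V = 13 gives T = 33.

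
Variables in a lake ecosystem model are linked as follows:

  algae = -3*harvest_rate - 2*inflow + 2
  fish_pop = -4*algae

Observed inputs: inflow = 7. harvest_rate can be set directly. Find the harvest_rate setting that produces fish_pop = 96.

harvest_rate = 4

Substituting into the algae equation gives algae = -3*harvest_rate - 12.
fish_pop becomes 12*harvest_rate + 48.
Solve 12*harvest_rate + 48 = 96: harvest_rate = (96 - 48) / 12 = 4.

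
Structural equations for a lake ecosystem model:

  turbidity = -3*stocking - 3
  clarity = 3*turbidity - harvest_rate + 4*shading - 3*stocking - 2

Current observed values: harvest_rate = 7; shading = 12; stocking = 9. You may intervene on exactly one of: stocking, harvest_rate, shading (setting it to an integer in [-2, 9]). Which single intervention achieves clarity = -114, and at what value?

set shading = 3

Intervening on stocking: clarity = -12*stocking + 30. Reaching -114 requires stocking = 12, outside [-2, 9].
Intervening on harvest_rate: clarity = -harvest_rate - 71. Reaching -114 requires harvest_rate = 43, outside [-2, 9].
Intervening on shading: with other inputs at their observed values, clarity = 4*shading - 126. Solving for -114 gives shading = 3, within [-2, 9].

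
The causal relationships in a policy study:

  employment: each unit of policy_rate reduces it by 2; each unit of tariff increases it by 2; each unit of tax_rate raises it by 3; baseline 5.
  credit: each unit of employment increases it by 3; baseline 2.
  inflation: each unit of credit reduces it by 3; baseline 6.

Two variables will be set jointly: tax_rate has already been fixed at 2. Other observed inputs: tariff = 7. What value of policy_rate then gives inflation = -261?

With tax_rate held at 2:
Substituting into the employment equation gives employment = -2*policy_rate + 25.
So credit = -6*policy_rate + 77.
So inflation = 18*policy_rate - 225.
Solve 18*policy_rate - 225 = -261: policy_rate = (-261 + 225) / 18 = -2.

policy_rate = -2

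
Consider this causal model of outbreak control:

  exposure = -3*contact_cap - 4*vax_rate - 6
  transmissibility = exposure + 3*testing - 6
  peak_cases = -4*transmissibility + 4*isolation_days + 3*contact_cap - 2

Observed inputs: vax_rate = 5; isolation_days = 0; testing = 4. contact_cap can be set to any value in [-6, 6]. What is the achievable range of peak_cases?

-12 to 168

Substituting into the exposure equation gives exposure = -3*contact_cap - 26.
Substituting into the transmissibility equation gives transmissibility = -3*contact_cap - 20.
Substituting into the peak_cases equation gives peak_cases = 15*contact_cap + 78.
Linear in contact_cap, so extremes are at the endpoints: contact_cap = -6 gives peak_cases = -12; contact_cap = 6 gives peak_cases = 168.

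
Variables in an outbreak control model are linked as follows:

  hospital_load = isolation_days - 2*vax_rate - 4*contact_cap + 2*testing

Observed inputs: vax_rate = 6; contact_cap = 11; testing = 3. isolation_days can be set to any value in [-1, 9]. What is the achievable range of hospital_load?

Substituting into the hospital_load equation gives hospital_load = isolation_days - 50.
Linear in isolation_days, so extremes are at the endpoints: isolation_days = -1 gives hospital_load = -51; isolation_days = 9 gives hospital_load = -41.

-51 to -41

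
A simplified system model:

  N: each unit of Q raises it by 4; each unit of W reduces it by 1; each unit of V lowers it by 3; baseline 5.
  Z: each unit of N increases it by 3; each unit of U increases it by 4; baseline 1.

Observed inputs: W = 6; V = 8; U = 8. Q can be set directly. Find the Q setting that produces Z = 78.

Q = 10

Substituting into the N equation gives N = 4*Q - 25.
This gives Z = 12*Q - 42.
Solve 12*Q - 42 = 78: Q = (78 + 42) / 12 = 10.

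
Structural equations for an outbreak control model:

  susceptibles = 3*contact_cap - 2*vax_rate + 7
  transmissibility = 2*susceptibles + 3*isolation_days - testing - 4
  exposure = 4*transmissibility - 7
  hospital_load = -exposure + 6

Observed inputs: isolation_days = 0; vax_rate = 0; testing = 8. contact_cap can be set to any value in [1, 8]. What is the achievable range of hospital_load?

Substituting into the susceptibles equation gives susceptibles = 3*contact_cap + 7.
transmissibility becomes 6*contact_cap + 2.
Substituting into the exposure equation gives exposure = 24*contact_cap + 1.
Substituting into the hospital_load equation gives hospital_load = -24*contact_cap + 5.
Linear in contact_cap, so extremes are at the endpoints: contact_cap = 1 gives hospital_load = -19; contact_cap = 8 gives hospital_load = -187.

-187 to -19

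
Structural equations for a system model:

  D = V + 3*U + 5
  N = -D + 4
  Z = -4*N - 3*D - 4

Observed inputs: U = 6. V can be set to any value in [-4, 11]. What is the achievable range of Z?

Substituting into the D equation gives D = V + 23.
Substituting into the N equation gives N = -V - 19.
Substituting into the Z equation gives Z = V + 3.
Linear in V, so extremes are at the endpoints: V = -4 gives Z = -1; V = 11 gives Z = 14.

-1 to 14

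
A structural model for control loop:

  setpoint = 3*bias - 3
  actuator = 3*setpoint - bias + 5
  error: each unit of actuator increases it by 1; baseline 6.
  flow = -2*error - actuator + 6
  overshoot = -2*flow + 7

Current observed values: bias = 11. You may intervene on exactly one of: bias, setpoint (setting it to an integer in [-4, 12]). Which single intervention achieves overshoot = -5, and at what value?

set bias = 0

Intervening on bias: with other inputs at their observed values, overshoot = 48*bias - 5. Solving for -5 gives bias = 0, within [-4, 12].
Intervening on setpoint: overshoot = 18*setpoint - 17. Reaching -5 requires setpoint = 2/3, not an integer.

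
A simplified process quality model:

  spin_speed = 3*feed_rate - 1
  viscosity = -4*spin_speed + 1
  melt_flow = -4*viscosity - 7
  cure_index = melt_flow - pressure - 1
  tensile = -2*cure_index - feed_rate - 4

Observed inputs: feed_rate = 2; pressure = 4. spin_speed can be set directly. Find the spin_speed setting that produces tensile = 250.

Intervening on spin_speed fixes its value directly, overriding its dependence on feed_rate.
Substituting into the melt_flow equation gives melt_flow = 16*spin_speed - 11.
Substituting into the cure_index equation gives cure_index = 16*spin_speed - 16.
Substituting into the tensile equation gives tensile = -32*spin_speed + 26.
Solve -32*spin_speed + 26 = 250: spin_speed = (250 - 26) / -32 = -7.

spin_speed = -7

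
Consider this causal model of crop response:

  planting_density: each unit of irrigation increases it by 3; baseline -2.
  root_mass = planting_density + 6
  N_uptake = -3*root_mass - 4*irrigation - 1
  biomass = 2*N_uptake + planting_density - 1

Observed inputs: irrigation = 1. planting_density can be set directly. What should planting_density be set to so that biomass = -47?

Intervening on planting_density fixes its value directly, overriding its dependence on irrigation.
Substituting into the N_uptake equation gives N_uptake = -3*planting_density - 23.
So biomass = -5*planting_density - 47.
Solve -5*planting_density - 47 = -47: planting_density = (-47 + 47) / -5 = 0.

planting_density = 0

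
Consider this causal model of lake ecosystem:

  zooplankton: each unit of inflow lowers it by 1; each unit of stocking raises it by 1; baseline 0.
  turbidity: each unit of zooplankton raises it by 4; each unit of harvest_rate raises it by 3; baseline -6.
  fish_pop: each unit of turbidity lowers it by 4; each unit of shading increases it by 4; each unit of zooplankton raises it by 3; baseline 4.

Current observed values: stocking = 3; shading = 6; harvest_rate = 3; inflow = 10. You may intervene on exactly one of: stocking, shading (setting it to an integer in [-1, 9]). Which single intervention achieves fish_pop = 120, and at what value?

set stocking = 2

Intervening on stocking: with other inputs at their observed values, fish_pop = -13*stocking + 146. Solving for 120 gives stocking = 2, within [-1, 9].
Intervening on shading: fish_pop = 4*shading + 83. Reaching 120 requires shading = 37/4, not an integer.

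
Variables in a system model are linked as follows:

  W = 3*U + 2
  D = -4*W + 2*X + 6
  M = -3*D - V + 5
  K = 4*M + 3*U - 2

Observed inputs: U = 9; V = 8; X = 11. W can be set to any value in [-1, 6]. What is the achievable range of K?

-371 to -35

Intervening on W fixes its value directly, overriding its dependence on U.
Substituting into the D equation gives D = -4*W + 28.
M becomes 12*W - 87.
Substituting into the K equation gives K = 48*W - 323.
Linear in W, so extremes are at the endpoints: W = -1 gives K = -371; W = 6 gives K = -35.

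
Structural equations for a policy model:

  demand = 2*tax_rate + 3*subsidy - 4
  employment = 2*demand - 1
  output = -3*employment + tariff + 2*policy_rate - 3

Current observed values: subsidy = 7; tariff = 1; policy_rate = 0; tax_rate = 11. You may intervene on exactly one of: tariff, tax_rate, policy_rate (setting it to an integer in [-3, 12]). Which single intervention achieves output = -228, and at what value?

set tariff = 6

Intervening on tariff: with other inputs at their observed values, output = tariff - 234. Solving for -228 gives tariff = 6, within [-3, 12].
Intervening on tax_rate: output = -12*tax_rate - 101. Reaching -228 requires tax_rate = 127/12, not an integer.
Intervening on policy_rate: output = 2*policy_rate - 233. Reaching -228 requires policy_rate = 5/2, not an integer.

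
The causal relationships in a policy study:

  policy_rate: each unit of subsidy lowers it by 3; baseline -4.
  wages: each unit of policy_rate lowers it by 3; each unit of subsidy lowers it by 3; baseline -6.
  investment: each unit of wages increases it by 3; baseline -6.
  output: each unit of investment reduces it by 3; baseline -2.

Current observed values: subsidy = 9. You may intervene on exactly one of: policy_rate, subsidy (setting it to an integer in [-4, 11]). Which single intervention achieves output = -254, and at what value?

set subsidy = 4

Intervening on policy_rate: output = 27*policy_rate + 313. Reaching -254 requires policy_rate = -21, outside [-4, 11].
Intervening on subsidy: with other inputs at their observed values, output = -54*subsidy - 38. Solving for -254 gives subsidy = 4, within [-4, 11].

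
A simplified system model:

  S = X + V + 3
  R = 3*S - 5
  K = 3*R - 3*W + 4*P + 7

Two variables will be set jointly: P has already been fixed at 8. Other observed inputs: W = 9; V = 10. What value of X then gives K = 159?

With P held at 8:
Substituting into the S equation gives S = X + 13.
Substituting into the R equation gives R = 3*X + 34.
Substituting into the K equation gives K = 9*X + 114.
Solve 9*X + 114 = 159: X = (159 - 114) / 9 = 5.

X = 5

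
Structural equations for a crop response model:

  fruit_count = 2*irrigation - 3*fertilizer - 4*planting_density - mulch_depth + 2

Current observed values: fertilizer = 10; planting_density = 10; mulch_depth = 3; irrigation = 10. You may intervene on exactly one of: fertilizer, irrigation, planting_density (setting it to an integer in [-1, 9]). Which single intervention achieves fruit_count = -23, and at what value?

set planting_density = 3

Intervening on fertilizer: fruit_count = -3*fertilizer - 21. Reaching -23 requires fertilizer = 2/3, not an integer.
Intervening on irrigation: fruit_count = 2*irrigation - 71. Reaching -23 requires irrigation = 24, outside [-1, 9].
Intervening on planting_density: with other inputs at their observed values, fruit_count = -4*planting_density - 11. Solving for -23 gives planting_density = 3, within [-1, 9].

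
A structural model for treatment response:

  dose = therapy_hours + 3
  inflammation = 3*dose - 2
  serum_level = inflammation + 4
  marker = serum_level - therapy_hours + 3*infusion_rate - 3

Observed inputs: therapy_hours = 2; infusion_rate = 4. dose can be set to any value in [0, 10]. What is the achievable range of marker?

9 to 39

Intervening on dose fixes its value directly, overriding its dependence on therapy_hours.
Substituting into the serum_level equation gives serum_level = 3*dose + 2.
Substituting into the marker equation gives marker = 3*dose + 9.
Linear in dose, so extremes are at the endpoints: dose = 0 gives marker = 9; dose = 10 gives marker = 39.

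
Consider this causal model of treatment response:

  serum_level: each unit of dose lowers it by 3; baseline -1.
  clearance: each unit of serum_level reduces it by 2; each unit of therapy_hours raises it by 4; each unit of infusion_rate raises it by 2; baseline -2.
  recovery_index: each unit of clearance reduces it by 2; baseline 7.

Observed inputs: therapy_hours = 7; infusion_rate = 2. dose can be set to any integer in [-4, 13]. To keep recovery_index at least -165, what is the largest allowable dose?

Substituting into the clearance equation gives clearance = 6*dose + 32.
Substituting into the recovery_index equation gives recovery_index = -12*dose - 57.
Require -12*dose - 57 ≥ -165, so dose ≤ 9.
The largest integer in [-4, 13] satisfying this is 9.

dose = 9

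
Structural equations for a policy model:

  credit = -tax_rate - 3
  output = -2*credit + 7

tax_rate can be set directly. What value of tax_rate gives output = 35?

Substituting into the output equation gives output = 2*tax_rate + 13.
Solve 2*tax_rate + 13 = 35: tax_rate = (35 - 13) / 2 = 11.

tax_rate = 11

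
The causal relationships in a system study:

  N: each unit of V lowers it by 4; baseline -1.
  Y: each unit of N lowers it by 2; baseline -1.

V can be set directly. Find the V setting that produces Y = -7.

V = -1

Substituting into the Y equation gives Y = 8*V + 1.
Solve 8*V + 1 = -7: V = (-7 - 1) / 8 = -1.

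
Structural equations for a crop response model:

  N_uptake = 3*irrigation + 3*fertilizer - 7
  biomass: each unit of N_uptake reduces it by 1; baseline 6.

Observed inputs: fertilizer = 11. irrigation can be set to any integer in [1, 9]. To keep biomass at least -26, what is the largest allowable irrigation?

irrigation = 2

Substituting into the N_uptake equation gives N_uptake = 3*irrigation + 26.
Substituting into the biomass equation gives biomass = -3*irrigation - 20.
Require -3*irrigation - 20 ≥ -26, so irrigation ≤ 2.
The largest integer in [1, 9] satisfying this is 2.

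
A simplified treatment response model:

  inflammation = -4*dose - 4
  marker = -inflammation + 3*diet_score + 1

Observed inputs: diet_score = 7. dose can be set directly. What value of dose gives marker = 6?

Substituting into the marker equation gives marker = 4*dose + 26.
Solve 4*dose + 26 = 6: dose = (6 - 26) / 4 = -5.

dose = -5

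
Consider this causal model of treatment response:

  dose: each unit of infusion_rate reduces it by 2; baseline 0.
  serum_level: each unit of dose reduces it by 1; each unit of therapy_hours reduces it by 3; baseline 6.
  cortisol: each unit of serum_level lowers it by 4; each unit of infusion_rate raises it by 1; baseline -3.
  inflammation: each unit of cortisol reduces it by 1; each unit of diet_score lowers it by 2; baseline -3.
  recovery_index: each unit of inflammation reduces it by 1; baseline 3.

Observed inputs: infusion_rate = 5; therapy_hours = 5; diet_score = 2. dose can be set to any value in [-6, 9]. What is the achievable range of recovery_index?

24 to 84

Intervening on dose fixes its value directly, overriding its dependence on infusion_rate.
Substituting into the serum_level equation gives serum_level = -dose - 9.
This gives cortisol = 4*dose + 38.
Substituting into the inflammation equation gives inflammation = -4*dose - 45.
This gives recovery_index = 4*dose + 48.
Linear in dose, so extremes are at the endpoints: dose = -6 gives recovery_index = 24; dose = 9 gives recovery_index = 84.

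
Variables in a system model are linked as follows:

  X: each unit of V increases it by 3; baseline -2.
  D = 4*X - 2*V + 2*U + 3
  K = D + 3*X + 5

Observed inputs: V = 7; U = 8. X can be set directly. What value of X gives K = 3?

X = -1

Intervening on X fixes its value directly, overriding its dependence on V.
Substituting into the D equation gives D = 4*X + 5.
K becomes 7*X + 10.
Solve 7*X + 10 = 3: X = (3 - 10) / 7 = -1.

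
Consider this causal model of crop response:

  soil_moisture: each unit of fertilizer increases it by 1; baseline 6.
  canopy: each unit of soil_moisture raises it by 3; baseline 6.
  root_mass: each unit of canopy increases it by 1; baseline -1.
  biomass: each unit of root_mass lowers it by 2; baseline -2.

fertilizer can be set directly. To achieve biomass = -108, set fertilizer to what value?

Substituting into the canopy equation gives canopy = 3*fertilizer + 24.
So root_mass = 3*fertilizer + 23.
So biomass = -6*fertilizer - 48.
Solve -6*fertilizer - 48 = -108: fertilizer = (-108 + 48) / -6 = 10.

fertilizer = 10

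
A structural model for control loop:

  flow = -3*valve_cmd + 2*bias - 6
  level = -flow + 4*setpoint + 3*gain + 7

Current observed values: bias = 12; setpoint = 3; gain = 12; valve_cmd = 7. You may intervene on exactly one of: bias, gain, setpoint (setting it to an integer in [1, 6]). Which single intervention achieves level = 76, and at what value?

set bias = 3

Intervening on bias: with other inputs at their observed values, level = -2*bias + 82. Solving for 76 gives bias = 3, within [1, 6].
Intervening on gain: level = 3*gain + 22. Reaching 76 requires gain = 18, outside [1, 6].
Intervening on setpoint: level = 4*setpoint + 46. Reaching 76 requires setpoint = 15/2, not an integer.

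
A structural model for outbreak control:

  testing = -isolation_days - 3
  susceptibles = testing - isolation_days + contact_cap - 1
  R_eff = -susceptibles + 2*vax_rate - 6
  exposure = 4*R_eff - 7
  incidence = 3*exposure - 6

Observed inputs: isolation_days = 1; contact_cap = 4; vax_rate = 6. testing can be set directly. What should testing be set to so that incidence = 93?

Intervening on testing fixes its value directly, overriding its dependence on isolation_days.
Substituting into the susceptibles equation gives susceptibles = testing + 2.
Substituting into the R_eff equation gives R_eff = -testing + 4.
Substituting into the exposure equation gives exposure = -4*testing + 9.
So incidence = -12*testing + 21.
Solve -12*testing + 21 = 93: testing = (93 - 21) / -12 = -6.

testing = -6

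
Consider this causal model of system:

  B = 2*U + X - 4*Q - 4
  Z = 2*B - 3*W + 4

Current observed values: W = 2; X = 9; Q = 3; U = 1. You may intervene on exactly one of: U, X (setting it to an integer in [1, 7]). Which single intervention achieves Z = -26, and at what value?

set X = 2

Intervening on U: Z = 4*U - 16. Reaching -26 requires U = -5/2, not an integer.
Intervening on X: with other inputs at their observed values, Z = 2*X - 30. Solving for -26 gives X = 2, within [1, 7].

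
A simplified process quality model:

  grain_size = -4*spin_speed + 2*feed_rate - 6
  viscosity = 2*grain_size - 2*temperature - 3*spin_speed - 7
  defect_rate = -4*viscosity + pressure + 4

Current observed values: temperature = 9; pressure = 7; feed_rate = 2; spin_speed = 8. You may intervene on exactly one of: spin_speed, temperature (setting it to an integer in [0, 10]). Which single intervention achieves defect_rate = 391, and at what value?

set spin_speed = 6

Intervening on spin_speed: with other inputs at their observed values, defect_rate = 44*spin_speed + 127. Solving for 391 gives spin_speed = 6, within [0, 10].
Intervening on temperature: defect_rate = 8*temperature + 407. Reaching 391 requires temperature = -2, outside [0, 10].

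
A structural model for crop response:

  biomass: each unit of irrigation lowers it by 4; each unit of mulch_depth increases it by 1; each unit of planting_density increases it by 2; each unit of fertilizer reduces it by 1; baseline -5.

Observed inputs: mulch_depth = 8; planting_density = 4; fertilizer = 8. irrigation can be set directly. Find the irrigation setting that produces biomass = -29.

Substituting into the biomass equation gives biomass = -4*irrigation + 3.
Solve -4*irrigation + 3 = -29: irrigation = (-29 - 3) / -4 = 8.

irrigation = 8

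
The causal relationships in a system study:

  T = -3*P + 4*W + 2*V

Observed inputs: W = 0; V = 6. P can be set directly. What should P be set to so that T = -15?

Substituting into the T equation gives T = -3*P + 12.
Solve -3*P + 12 = -15: P = (-15 - 12) / -3 = 9.

P = 9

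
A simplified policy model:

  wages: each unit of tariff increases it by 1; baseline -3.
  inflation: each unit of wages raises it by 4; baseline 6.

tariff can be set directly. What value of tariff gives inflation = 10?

Substituting into the inflation equation gives inflation = 4*tariff - 6.
Solve 4*tariff - 6 = 10: tariff = (10 + 6) / 4 = 4.

tariff = 4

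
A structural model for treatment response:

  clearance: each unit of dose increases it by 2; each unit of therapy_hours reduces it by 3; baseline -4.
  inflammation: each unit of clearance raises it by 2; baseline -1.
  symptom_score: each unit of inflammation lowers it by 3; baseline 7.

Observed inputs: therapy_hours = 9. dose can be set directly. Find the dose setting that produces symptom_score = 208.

Substituting into the clearance equation gives clearance = 2*dose - 31.
This gives inflammation = 4*dose - 63.
Substituting into the symptom_score equation gives symptom_score = -12*dose + 196.
Solve -12*dose + 196 = 208: dose = (208 - 196) / -12 = -1.

dose = -1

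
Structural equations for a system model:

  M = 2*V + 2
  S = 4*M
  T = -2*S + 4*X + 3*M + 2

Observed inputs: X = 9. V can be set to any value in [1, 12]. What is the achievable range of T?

Substituting into the S equation gives S = 8*V + 8.
So T = -10*V + 28.
Linear in V, so extremes are at the endpoints: V = 1 gives T = 18; V = 12 gives T = -92.

-92 to 18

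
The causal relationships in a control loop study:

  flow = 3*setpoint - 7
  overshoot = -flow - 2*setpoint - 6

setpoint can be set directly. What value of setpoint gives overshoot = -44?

setpoint = 9

Substituting into the overshoot equation gives overshoot = -5*setpoint + 1.
Solve -5*setpoint + 1 = -44: setpoint = (-44 - 1) / -5 = 9.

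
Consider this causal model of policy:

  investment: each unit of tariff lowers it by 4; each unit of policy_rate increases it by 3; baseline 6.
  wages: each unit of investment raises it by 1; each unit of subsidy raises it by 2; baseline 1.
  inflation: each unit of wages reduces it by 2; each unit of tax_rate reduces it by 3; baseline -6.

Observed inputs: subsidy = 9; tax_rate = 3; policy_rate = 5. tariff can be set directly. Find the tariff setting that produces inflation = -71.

Substituting into the investment equation gives investment = -4*tariff + 21.
Substituting into the wages equation gives wages = -4*tariff + 40.
So inflation = 8*tariff - 95.
Solve 8*tariff - 95 = -71: tariff = (-71 + 95) / 8 = 3.

tariff = 3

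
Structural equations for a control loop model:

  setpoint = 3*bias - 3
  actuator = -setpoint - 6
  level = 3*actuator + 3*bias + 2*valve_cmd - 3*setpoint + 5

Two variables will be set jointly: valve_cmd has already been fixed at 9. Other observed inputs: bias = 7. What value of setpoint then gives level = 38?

With valve_cmd held at 9:
Intervening on setpoint fixes its value directly, overriding its dependence on bias.
Substituting into the level equation gives level = -6*setpoint + 26.
Solve -6*setpoint + 26 = 38: setpoint = (38 - 26) / -6 = -2.

setpoint = -2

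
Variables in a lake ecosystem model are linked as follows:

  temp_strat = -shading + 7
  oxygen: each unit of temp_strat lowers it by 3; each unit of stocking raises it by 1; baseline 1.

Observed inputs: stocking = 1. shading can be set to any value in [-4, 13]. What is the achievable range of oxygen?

-31 to 20

Substituting into the oxygen equation gives oxygen = 3*shading - 19.
Linear in shading, so extremes are at the endpoints: shading = -4 gives oxygen = -31; shading = 13 gives oxygen = 20.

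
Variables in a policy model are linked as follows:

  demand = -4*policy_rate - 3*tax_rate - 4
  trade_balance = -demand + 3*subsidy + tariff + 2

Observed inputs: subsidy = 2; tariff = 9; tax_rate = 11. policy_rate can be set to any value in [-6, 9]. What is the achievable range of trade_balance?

Substituting into the demand equation gives demand = -4*policy_rate - 37.
This gives trade_balance = 4*policy_rate + 54.
Linear in policy_rate, so extremes are at the endpoints: policy_rate = -6 gives trade_balance = 30; policy_rate = 9 gives trade_balance = 90.

30 to 90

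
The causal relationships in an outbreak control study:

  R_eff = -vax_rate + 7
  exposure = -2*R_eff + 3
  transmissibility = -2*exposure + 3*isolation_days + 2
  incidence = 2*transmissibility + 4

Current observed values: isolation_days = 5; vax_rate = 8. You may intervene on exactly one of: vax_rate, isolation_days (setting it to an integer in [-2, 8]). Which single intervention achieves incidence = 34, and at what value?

set vax_rate = 6

Intervening on vax_rate: with other inputs at their observed values, incidence = -8*vax_rate + 82. Solving for 34 gives vax_rate = 6, within [-2, 8].
Intervening on isolation_days: incidence = 6*isolation_days - 12. Reaching 34 requires isolation_days = 23/3, not an integer.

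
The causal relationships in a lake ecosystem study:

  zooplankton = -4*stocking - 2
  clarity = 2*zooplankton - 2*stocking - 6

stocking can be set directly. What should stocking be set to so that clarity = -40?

Substituting into the clarity equation gives clarity = -10*stocking - 10.
Solve -10*stocking - 10 = -40: stocking = (-40 + 10) / -10 = 3.

stocking = 3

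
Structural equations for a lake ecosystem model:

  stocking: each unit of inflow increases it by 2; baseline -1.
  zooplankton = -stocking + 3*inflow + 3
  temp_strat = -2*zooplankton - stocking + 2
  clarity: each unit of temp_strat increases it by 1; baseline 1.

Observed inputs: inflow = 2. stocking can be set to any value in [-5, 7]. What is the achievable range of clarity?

Intervening on stocking fixes its value directly, overriding its dependence on inflow.
Substituting into the zooplankton equation gives zooplankton = -stocking + 9.
Substituting into the temp_strat equation gives temp_strat = stocking - 16.
Substituting into the clarity equation gives clarity = stocking - 15.
Linear in stocking, so extremes are at the endpoints: stocking = -5 gives clarity = -20; stocking = 7 gives clarity = -8.

-20 to -8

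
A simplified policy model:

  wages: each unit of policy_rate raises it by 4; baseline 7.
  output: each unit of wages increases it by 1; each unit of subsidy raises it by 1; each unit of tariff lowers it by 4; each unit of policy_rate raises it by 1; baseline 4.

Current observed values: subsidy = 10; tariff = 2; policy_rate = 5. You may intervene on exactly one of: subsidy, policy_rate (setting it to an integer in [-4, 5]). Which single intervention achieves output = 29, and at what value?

set subsidy = 1

Intervening on subsidy: with other inputs at their observed values, output = subsidy + 28. Solving for 29 gives subsidy = 1, within [-4, 5].
Intervening on policy_rate: output = 5*policy_rate + 13. Reaching 29 requires policy_rate = 16/5, not an integer.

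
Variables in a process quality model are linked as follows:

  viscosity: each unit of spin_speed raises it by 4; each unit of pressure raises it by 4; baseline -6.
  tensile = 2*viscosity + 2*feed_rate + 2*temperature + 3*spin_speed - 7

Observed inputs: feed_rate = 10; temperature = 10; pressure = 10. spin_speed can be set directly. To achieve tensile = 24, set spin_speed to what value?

spin_speed = -7

Substituting into the viscosity equation gives viscosity = 4*spin_speed + 34.
So tensile = 11*spin_speed + 101.
Solve 11*spin_speed + 101 = 24: spin_speed = (24 - 101) / 11 = -7.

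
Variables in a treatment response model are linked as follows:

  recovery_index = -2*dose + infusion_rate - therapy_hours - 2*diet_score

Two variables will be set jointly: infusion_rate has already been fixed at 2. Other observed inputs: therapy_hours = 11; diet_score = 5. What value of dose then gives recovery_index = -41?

With infusion_rate held at 2:
Substituting into the recovery_index equation gives recovery_index = -2*dose - 19.
Solve -2*dose - 19 = -41: dose = (-41 + 19) / -2 = 11.

dose = 11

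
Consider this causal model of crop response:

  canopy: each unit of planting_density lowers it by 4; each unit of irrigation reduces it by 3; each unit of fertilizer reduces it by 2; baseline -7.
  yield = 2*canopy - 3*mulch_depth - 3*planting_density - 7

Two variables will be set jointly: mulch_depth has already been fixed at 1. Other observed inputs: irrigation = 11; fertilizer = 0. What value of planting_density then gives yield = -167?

planting_density = 7

With mulch_depth held at 1:
Substituting into the canopy equation gives canopy = -4*planting_density - 40.
Substituting into the yield equation gives yield = -11*planting_density - 90.
Solve -11*planting_density - 90 = -167: planting_density = (-167 + 90) / -11 = 7.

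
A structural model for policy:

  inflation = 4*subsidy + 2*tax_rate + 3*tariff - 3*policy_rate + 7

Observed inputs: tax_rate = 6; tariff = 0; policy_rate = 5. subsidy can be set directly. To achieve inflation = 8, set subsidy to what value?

subsidy = 1

Substituting into the inflation equation gives inflation = 4*subsidy + 4.
Solve 4*subsidy + 4 = 8: subsidy = (8 - 4) / 4 = 1.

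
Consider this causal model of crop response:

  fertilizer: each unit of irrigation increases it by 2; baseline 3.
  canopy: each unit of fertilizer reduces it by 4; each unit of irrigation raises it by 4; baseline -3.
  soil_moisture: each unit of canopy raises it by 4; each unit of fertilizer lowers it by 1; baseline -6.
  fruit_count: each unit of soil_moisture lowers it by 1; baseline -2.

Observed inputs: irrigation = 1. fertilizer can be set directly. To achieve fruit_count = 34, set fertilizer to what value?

fertilizer = 2

Intervening on fertilizer fixes its value directly, overriding its dependence on irrigation.
Substituting into the canopy equation gives canopy = -4*fertilizer + 1.
soil_moisture becomes -17*fertilizer - 2.
Substituting into the fruit_count equation gives fruit_count = 17*fertilizer.
Solve 17*fertilizer = 34: fertilizer = 34 / 17 = 2.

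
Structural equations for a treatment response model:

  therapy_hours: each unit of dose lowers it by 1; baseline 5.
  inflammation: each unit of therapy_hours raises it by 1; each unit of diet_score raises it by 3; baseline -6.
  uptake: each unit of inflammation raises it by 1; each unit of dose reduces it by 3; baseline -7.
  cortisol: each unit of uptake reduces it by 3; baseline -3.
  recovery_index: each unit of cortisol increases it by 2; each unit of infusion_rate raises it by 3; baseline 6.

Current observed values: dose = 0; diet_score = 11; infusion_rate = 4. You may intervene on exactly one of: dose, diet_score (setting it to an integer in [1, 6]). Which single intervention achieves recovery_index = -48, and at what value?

Intervening on dose: recovery_index = 24*dose - 138. Reaching -48 requires dose = 15/4, not an integer.
Intervening on diet_score: with other inputs at their observed values, recovery_index = -18*diet_score + 60. Solving for -48 gives diet_score = 6, within [1, 6].

set diet_score = 6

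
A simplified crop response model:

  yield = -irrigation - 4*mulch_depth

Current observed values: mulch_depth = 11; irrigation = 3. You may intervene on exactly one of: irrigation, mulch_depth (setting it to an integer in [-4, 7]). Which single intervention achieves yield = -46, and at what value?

set irrigation = 2

Intervening on irrigation: with other inputs at their observed values, yield = -irrigation - 44. Solving for -46 gives irrigation = 2, within [-4, 7].
Intervening on mulch_depth: yield = -4*mulch_depth - 3. Reaching -46 requires mulch_depth = 43/4, not an integer.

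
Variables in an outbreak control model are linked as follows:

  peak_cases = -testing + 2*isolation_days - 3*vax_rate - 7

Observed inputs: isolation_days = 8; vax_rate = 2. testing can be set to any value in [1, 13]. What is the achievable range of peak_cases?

-10 to 2

Substituting into the peak_cases equation gives peak_cases = -testing + 3.
Linear in testing, so extremes are at the endpoints: testing = 1 gives peak_cases = 2; testing = 13 gives peak_cases = -10.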